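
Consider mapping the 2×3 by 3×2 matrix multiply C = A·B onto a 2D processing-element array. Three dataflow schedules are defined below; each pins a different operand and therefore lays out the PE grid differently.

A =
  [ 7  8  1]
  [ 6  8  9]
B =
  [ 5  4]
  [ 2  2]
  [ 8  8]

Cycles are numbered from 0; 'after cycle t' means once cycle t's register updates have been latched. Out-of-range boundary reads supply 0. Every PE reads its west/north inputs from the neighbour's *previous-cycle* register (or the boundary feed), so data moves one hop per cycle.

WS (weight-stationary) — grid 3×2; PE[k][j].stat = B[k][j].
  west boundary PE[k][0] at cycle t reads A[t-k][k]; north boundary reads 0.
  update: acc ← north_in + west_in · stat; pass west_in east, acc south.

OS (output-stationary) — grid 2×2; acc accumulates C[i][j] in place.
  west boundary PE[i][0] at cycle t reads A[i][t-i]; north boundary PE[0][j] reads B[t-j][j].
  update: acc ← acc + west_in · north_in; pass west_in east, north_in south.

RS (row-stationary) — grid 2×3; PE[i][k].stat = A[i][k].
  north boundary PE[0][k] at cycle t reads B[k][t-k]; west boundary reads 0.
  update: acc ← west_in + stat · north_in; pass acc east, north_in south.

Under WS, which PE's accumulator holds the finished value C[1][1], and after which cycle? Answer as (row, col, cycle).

WS — PE[2][1] is where C[1][1] collects:
  0: (2,1).acc=0  regs=<0,0>
  1: (2,1).acc=0  regs=<0,0>
  2: (2,1).acc=0  regs=<0,0>
  3: (2,1).acc=52  regs=<1,52>
  4: (2,1).acc=112  regs=<9,112>

(row, col, cycle) = (2, 1, 4)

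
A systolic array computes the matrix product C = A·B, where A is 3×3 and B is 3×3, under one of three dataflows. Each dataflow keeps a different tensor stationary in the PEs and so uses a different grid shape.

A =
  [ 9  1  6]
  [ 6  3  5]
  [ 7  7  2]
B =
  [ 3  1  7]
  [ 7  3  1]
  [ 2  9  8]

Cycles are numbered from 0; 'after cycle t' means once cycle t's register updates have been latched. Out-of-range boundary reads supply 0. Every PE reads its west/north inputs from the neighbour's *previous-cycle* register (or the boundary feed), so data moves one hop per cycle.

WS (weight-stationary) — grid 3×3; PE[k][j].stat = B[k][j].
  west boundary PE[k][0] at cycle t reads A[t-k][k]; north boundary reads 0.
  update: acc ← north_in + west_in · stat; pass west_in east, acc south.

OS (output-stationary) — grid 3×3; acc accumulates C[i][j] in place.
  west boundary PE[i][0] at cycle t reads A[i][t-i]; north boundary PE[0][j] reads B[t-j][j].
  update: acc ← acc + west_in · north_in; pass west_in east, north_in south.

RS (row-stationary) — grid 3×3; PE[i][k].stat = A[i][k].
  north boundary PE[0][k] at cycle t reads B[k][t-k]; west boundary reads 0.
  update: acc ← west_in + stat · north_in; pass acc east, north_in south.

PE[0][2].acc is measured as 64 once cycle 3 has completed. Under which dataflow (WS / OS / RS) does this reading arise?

— WS: 3×3; PE[0][2] trace:
  @0  [0,2]  acc 0  |  →0  ↓0
  @1  [0,2]  acc 0  |  →0  ↓0
  @2  [0,2]  acc 63  |  →9  ↓63
  @3  [0,2]  acc 42  |  →6  ↓42
— OS: 3×3; PE[0][2] trace:
  @0  [0,2]  acc 0  |  →0  ↓0
  @1  [0,2]  acc 0  |  →0  ↓0
  @2  [0,2]  acc 63  |  →9  ↓7
  @3  [0,2]  acc 64  |  →1  ↓1
— RS: 3×3; PE[0][2] trace:
  @0  [0,2]  acc 0  |  →0  ↓0
  @1  [0,2]  acc 0  |  →0  ↓0
  @2  [0,2]  acc 46  |  →46  ↓2
  @3  [0,2]  acc 66  |  →66  ↓9

dataflow = OS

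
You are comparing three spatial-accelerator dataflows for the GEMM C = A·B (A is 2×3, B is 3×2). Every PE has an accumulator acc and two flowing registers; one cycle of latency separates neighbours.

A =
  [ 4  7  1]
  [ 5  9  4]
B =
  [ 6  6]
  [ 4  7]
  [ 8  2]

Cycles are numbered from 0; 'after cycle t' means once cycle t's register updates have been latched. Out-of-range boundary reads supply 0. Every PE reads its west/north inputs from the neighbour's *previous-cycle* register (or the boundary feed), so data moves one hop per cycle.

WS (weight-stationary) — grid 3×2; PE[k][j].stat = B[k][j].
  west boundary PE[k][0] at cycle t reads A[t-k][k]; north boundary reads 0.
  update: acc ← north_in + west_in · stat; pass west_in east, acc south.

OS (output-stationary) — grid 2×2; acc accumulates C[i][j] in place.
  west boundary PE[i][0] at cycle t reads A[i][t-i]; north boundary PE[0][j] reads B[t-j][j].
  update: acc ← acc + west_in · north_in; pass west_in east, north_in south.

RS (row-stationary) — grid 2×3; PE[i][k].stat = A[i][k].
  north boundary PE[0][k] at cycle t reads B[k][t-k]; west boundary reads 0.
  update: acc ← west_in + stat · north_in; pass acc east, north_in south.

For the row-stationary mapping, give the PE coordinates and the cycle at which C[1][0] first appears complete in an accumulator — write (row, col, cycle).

(row, col, cycle) = (1, 2, 3)

RS: C[1][0] accumulates in PE[1][2]:
  c0 r1c2: 0 / 0 / 0
  c1 r1c2: 0 / 0 / 0
  c2 r1c2: 0 / 0 / 0
  c3 r1c2: 98 / 98 / 8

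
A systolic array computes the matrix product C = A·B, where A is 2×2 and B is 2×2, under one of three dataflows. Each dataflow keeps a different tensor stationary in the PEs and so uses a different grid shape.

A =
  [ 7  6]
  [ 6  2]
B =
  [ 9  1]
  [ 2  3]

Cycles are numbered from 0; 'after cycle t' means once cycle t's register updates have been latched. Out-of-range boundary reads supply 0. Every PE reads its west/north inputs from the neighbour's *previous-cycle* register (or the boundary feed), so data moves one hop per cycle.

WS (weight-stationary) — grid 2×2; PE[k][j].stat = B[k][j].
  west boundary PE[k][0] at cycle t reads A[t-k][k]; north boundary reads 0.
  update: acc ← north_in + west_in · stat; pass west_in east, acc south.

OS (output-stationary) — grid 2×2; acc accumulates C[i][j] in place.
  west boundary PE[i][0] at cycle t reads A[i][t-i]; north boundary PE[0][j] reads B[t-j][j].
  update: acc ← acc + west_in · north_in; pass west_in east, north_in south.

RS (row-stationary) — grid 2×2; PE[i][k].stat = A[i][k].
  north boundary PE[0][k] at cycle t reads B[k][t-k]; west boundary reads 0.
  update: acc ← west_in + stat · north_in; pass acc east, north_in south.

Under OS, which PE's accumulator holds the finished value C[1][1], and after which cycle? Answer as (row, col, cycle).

OS — PE[1][1] is where C[1][1] collects:
  [0] (1,1) acc=0 (h:0 v:0)
  [1] (1,1) acc=0 (h:0 v:0)
  [2] (1,1) acc=6 (h:6 v:1)
  [3] (1,1) acc=12 (h:2 v:3)

(row, col, cycle) = (1, 1, 3)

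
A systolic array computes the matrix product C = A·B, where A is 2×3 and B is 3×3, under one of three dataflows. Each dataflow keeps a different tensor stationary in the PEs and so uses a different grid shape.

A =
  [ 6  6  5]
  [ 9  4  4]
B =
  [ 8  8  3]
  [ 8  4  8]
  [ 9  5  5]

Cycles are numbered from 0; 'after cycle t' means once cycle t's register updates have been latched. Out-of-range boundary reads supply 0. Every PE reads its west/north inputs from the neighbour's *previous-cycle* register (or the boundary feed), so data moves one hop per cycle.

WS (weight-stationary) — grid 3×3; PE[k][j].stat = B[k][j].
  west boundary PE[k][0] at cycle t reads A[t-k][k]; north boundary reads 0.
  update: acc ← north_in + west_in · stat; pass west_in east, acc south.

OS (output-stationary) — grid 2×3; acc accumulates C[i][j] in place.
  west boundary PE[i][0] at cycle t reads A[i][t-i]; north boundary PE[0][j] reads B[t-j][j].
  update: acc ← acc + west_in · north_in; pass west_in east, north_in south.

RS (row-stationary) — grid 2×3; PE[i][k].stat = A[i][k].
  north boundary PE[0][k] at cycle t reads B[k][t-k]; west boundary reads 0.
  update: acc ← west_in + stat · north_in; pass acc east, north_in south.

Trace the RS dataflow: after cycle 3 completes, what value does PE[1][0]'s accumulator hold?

Tracing RS — 2×3 array, target PE[1][0]:
  cycle 0: PE[0][0] → acc 48, east 48, south 8
  cycle 0: PE[1][0] → acc 0, east 0, south 0
  cycle 1: PE[0][0] → acc 48, east 48, south 8
  cycle 1: PE[1][0] → acc 72, east 72, south 8
  cycle 2: PE[0][0] → acc 18, east 18, south 3
  cycle 2: PE[1][0] → acc 72, east 72, south 8
  cycle 3: PE[0][0] → acc 0, east 0, south 0
  cycle 3: PE[1][0] → acc 27, east 27, south 3

PE[1][0].acc = 27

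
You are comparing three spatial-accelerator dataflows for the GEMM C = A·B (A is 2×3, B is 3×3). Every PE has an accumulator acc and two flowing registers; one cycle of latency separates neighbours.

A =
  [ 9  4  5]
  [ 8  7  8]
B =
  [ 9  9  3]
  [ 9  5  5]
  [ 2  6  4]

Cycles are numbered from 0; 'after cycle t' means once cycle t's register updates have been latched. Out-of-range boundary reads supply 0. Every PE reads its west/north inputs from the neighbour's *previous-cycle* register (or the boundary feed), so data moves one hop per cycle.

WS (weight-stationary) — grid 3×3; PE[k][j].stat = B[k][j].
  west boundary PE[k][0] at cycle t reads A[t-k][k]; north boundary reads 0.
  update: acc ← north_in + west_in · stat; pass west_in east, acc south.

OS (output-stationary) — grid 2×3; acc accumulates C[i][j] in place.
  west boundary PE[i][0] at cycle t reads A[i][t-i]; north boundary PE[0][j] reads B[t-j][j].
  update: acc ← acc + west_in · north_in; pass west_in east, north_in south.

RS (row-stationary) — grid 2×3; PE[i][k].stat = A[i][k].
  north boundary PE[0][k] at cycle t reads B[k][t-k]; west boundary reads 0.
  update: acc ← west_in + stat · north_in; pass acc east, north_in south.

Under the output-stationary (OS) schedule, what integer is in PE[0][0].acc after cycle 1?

PE[0][0].acc = 117

OS 2×3: PE[0][0] cycle-by-cycle (with neighbour feeds):
  [0] (0,0) acc=81 (h:9 v:9)
  [1] (0,0) acc=117 (h:4 v:9)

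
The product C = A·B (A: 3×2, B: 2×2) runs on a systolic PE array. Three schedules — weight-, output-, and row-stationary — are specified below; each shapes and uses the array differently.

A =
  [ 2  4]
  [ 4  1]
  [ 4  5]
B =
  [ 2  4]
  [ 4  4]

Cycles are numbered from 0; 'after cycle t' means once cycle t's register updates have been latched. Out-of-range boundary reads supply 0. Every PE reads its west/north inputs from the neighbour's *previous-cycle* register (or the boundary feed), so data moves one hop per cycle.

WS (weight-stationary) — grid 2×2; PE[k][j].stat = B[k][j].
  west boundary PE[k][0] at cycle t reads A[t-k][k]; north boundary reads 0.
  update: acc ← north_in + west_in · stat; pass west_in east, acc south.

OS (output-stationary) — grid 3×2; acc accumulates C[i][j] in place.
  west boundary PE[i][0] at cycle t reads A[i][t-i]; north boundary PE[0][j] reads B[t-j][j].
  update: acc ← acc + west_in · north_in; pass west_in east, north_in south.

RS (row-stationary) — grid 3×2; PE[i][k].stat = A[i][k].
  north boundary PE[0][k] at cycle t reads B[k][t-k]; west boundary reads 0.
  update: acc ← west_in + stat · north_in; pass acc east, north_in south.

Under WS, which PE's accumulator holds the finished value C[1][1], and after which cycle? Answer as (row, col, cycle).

(row, col, cycle) = (1, 1, 3)

WS — PE[1][1] is where C[1][1] collects:
  cycle 0: PE[1][1] → acc 0, east 0, south 0
  cycle 1: PE[1][1] → acc 0, east 0, south 0
  cycle 2: PE[1][1] → acc 24, east 4, south 24
  cycle 3: PE[1][1] → acc 20, east 1, south 20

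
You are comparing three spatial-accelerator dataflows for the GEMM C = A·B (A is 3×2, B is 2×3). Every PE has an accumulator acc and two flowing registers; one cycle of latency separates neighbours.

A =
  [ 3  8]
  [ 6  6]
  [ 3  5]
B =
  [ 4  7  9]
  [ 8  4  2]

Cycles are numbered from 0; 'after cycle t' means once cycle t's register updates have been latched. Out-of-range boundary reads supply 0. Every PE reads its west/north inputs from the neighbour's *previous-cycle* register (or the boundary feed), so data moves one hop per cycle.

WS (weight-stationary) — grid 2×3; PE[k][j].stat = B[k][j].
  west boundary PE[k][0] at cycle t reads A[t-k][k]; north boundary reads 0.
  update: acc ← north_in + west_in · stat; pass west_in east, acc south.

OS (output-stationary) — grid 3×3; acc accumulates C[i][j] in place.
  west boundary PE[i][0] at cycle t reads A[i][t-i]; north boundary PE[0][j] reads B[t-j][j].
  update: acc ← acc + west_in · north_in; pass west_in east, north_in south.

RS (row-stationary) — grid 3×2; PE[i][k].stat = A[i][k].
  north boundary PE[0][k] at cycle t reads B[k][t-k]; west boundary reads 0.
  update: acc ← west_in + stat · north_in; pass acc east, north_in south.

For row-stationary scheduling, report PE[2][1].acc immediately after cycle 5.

Tracing RS — 3×2 array, target PE[2][1]:
  [0] (1,1) acc=0 (h:0 v:0)
  [0] (2,0) acc=0 (h:0 v:0)
  [0] (2,1) acc=0 (h:0 v:0)
  [1] (1,1) acc=0 (h:0 v:0)
  [1] (2,0) acc=0 (h:0 v:0)
  [1] (2,1) acc=0 (h:0 v:0)
  [2] (1,1) acc=72 (h:72 v:8)
  [2] (2,0) acc=12 (h:12 v:4)
  [2] (2,1) acc=0 (h:0 v:0)
  [3] (1,1) acc=66 (h:66 v:4)
  [3] (2,0) acc=21 (h:21 v:7)
  [3] (2,1) acc=52 (h:52 v:8)
  [4] (1,1) acc=66 (h:66 v:2)
  [4] (2,0) acc=27 (h:27 v:9)
  [4] (2,1) acc=41 (h:41 v:4)
  [5] (1,1) acc=0 (h:0 v:0)
  [5] (2,0) acc=0 (h:0 v:0)
  [5] (2,1) acc=37 (h:37 v:2)

PE[2][1].acc = 37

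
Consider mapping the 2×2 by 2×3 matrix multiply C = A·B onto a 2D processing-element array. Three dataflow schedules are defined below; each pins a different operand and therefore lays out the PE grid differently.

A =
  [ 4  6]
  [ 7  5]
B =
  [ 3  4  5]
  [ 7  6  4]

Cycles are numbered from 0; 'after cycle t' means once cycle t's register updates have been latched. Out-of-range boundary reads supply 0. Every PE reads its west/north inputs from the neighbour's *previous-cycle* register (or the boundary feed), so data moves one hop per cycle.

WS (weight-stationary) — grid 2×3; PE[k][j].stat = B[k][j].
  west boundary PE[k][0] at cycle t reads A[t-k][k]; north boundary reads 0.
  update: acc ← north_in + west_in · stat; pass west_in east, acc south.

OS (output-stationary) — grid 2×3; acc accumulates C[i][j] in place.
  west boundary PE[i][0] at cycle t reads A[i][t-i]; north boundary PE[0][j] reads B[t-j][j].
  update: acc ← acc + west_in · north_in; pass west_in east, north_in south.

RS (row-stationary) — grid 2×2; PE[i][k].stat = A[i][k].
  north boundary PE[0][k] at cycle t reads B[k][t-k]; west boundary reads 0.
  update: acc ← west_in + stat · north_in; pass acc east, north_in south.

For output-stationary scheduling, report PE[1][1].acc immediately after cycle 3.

OS (2×3). Following PE[1][1] plus its west/north inputs:
  cycle 0: PE[0][1] → acc 0, east 0, south 0
  cycle 0: PE[1][0] → acc 0, east 0, south 0
  cycle 0: PE[1][1] → acc 0, east 0, south 0
  cycle 1: PE[0][1] → acc 16, east 4, south 4
  cycle 1: PE[1][0] → acc 21, east 7, south 3
  cycle 1: PE[1][1] → acc 0, east 0, south 0
  cycle 2: PE[0][1] → acc 52, east 6, south 6
  cycle 2: PE[1][0] → acc 56, east 5, south 7
  cycle 2: PE[1][1] → acc 28, east 7, south 4
  cycle 3: PE[0][1] → acc 52, east 0, south 0
  cycle 3: PE[1][0] → acc 56, east 0, south 0
  cycle 3: PE[1][1] → acc 58, east 5, south 6

PE[1][1].acc = 58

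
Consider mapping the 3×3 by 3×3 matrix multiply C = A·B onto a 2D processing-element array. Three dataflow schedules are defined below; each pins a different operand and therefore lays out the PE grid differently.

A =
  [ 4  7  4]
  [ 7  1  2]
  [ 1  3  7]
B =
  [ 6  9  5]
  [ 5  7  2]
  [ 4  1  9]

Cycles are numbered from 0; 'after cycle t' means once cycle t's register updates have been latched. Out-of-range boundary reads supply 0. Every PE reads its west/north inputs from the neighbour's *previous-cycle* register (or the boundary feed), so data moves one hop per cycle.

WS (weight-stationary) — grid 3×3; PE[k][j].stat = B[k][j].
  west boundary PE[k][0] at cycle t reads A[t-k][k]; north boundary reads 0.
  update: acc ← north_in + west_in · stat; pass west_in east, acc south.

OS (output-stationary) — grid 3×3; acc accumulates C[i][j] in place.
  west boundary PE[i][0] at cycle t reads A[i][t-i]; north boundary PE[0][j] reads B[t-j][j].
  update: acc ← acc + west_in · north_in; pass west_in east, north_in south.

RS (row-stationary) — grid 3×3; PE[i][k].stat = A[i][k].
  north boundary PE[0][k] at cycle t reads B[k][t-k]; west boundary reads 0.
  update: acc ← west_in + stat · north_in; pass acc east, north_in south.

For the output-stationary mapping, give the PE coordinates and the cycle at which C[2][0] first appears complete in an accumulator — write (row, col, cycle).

(row, col, cycle) = (2, 0, 4)

OS — PE[2][0] is where C[2][0] collects:
  step 0 · PE2,0: acc=0; fwd→0 fwd↓0
  step 1 · PE2,0: acc=0; fwd→0 fwd↓0
  step 2 · PE2,0: acc=6; fwd→1 fwd↓6
  step 3 · PE2,0: acc=21; fwd→3 fwd↓5
  step 4 · PE2,0: acc=49; fwd→7 fwd↓4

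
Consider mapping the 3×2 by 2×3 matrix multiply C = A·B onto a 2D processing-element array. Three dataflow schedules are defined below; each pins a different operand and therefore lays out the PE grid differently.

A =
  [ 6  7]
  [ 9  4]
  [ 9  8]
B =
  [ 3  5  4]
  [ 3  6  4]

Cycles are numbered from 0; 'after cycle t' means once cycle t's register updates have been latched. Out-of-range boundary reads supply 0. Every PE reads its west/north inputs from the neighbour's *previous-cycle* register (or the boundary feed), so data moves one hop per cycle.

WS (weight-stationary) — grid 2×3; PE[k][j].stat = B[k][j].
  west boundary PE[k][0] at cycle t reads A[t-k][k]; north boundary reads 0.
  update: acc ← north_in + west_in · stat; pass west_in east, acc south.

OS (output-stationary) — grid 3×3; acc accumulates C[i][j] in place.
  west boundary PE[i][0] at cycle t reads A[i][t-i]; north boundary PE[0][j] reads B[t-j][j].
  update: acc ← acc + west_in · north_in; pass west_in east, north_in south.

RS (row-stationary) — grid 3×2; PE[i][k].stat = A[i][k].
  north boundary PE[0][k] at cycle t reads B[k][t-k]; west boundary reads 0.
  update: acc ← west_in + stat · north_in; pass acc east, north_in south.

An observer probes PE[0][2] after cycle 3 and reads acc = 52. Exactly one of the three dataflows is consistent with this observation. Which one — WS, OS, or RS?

— WS: 2×3; PE[0][2] trace:
  after 0 — PE[0][2] acc=0, pass-E 0, pass-S 0
  after 1 — PE[0][2] acc=0, pass-E 0, pass-S 0
  after 2 — PE[0][2] acc=24, pass-E 6, pass-S 24
  after 3 — PE[0][2] acc=36, pass-E 9, pass-S 36
— OS: 3×3; PE[0][2] trace:
  after 0 — PE[0][2] acc=0, pass-E 0, pass-S 0
  after 1 — PE[0][2] acc=0, pass-E 0, pass-S 0
  after 2 — PE[0][2] acc=24, pass-E 6, pass-S 4
  after 3 — PE[0][2] acc=52, pass-E 7, pass-S 4
RS: PE[0][2] is outside its 3×2 grid.

dataflow = OS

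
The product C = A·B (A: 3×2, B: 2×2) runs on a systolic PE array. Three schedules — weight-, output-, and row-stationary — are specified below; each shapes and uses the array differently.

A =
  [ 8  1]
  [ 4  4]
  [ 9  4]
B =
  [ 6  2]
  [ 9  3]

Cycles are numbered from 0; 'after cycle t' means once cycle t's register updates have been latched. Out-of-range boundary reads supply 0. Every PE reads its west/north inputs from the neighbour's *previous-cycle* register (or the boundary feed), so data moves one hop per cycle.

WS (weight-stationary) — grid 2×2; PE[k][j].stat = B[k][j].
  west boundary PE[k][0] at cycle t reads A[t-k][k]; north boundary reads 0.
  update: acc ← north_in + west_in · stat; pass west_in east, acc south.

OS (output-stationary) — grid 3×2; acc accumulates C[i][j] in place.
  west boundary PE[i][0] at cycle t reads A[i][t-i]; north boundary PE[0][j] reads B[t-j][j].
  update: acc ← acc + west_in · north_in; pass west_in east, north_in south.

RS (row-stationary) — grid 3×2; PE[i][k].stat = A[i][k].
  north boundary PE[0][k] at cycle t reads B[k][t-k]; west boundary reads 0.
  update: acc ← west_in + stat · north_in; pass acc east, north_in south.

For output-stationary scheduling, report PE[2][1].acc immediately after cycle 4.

OS on a 3×2 grid — tracing PE[2][1] and its feeders:
  c0 r1c1: 0 / 0 / 0
  c0 r2c0: 0 / 0 / 0
  c0 r2c1: 0 / 0 / 0
  c1 r1c1: 0 / 0 / 0
  c1 r2c0: 0 / 0 / 0
  c1 r2c1: 0 / 0 / 0
  c2 r1c1: 8 / 4 / 2
  c2 r2c0: 54 / 9 / 6
  c2 r2c1: 0 / 0 / 0
  c3 r1c1: 20 / 4 / 3
  c3 r2c0: 90 / 4 / 9
  c3 r2c1: 18 / 9 / 2
  c4 r1c1: 20 / 0 / 0
  c4 r2c0: 90 / 0 / 0
  c4 r2c1: 30 / 4 / 3

PE[2][1].acc = 30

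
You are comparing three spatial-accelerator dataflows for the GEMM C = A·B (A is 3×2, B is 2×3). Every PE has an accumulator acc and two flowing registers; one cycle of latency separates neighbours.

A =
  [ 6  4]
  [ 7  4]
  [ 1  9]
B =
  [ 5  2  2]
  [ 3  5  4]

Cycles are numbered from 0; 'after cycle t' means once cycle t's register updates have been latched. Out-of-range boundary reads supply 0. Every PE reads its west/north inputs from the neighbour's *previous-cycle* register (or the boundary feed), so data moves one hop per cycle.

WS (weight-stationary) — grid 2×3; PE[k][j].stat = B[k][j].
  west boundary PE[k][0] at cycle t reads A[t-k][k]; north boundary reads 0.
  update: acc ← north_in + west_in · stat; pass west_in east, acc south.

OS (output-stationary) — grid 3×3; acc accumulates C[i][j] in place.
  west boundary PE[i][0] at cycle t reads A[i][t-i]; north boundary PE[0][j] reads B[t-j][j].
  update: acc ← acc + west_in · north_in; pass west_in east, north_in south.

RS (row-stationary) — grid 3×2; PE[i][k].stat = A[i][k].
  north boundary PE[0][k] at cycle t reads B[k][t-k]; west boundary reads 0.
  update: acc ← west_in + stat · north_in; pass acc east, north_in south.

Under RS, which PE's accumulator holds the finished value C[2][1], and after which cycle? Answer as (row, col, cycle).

(row, col, cycle) = (2, 1, 4)

Under RS, C[2][1] lands at PE[2][1]:
  [0] (2,1) acc=0 (h:0 v:0)
  [1] (2,1) acc=0 (h:0 v:0)
  [2] (2,1) acc=0 (h:0 v:0)
  [3] (2,1) acc=32 (h:32 v:3)
  [4] (2,1) acc=47 (h:47 v:5)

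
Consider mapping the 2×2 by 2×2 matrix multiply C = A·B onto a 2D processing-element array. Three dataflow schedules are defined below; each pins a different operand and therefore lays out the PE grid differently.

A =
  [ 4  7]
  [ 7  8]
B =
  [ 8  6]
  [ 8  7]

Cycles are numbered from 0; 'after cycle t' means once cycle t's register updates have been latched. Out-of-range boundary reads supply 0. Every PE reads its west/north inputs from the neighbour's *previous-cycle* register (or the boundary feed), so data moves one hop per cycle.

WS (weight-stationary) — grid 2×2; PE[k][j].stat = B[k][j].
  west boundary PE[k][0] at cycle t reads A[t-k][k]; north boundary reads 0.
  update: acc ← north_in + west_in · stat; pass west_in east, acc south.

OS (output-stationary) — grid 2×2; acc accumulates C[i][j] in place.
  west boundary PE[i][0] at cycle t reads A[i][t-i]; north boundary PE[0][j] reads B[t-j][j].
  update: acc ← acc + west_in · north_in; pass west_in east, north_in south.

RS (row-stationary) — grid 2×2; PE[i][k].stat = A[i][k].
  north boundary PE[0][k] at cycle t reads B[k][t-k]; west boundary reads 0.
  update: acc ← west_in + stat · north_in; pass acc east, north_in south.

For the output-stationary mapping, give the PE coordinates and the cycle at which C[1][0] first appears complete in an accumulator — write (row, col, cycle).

(row, col, cycle) = (1, 0, 2)

Under OS, C[1][0] lands at PE[1][0]:
  after 0 — PE[1][0] acc=0, pass-E 0, pass-S 0
  after 1 — PE[1][0] acc=56, pass-E 7, pass-S 8
  after 2 — PE[1][0] acc=120, pass-E 8, pass-S 8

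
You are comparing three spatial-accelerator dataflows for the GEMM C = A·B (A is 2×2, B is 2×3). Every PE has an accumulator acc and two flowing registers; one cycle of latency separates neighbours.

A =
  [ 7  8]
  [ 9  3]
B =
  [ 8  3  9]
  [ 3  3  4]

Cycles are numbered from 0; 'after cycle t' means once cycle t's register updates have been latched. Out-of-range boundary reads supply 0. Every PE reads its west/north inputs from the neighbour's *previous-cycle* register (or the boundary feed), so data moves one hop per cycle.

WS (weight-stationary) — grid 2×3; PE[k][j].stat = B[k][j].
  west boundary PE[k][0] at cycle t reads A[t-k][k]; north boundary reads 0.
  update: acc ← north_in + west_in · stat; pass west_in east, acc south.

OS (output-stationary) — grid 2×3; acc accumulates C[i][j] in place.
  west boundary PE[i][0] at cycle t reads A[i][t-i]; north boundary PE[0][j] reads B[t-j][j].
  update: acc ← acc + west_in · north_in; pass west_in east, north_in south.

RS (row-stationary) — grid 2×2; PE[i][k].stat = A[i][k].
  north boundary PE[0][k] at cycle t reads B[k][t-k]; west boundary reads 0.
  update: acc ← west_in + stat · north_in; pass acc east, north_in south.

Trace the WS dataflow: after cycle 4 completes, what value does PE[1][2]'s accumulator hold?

PE[1][2].acc = 93

Tracing WS — 2×3 array, target PE[1][2]:
  step 0 · PE0,2: acc=0; fwd→0 fwd↓0
  step 0 · PE1,1: acc=0; fwd→0 fwd↓0
  step 0 · PE1,2: acc=0; fwd→0 fwd↓0
  step 1 · PE0,2: acc=0; fwd→0 fwd↓0
  step 1 · PE1,1: acc=0; fwd→0 fwd↓0
  step 1 · PE1,2: acc=0; fwd→0 fwd↓0
  step 2 · PE0,2: acc=63; fwd→7 fwd↓63
  step 2 · PE1,1: acc=45; fwd→8 fwd↓45
  step 2 · PE1,2: acc=0; fwd→0 fwd↓0
  step 3 · PE0,2: acc=81; fwd→9 fwd↓81
  step 3 · PE1,1: acc=36; fwd→3 fwd↓36
  step 3 · PE1,2: acc=95; fwd→8 fwd↓95
  step 4 · PE0,2: acc=0; fwd→0 fwd↓0
  step 4 · PE1,1: acc=0; fwd→0 fwd↓0
  step 4 · PE1,2: acc=93; fwd→3 fwd↓93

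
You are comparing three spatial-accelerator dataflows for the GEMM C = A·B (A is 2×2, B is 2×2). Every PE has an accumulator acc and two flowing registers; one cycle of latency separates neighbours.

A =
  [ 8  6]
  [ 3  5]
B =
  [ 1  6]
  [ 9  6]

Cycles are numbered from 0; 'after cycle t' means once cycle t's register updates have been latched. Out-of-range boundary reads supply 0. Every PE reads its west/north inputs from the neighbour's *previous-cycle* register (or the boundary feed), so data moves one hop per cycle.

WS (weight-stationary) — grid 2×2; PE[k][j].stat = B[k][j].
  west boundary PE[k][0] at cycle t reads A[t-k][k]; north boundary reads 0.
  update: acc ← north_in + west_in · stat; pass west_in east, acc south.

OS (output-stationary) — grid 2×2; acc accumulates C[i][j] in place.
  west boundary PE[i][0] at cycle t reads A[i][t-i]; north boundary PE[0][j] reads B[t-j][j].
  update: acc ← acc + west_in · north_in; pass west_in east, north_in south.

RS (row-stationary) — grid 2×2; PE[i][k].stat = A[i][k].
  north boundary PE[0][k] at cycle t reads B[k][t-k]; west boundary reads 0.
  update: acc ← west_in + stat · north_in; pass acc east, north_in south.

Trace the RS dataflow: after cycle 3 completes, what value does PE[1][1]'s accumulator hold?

RS 2×2: PE[1][1] cycle-by-cycle (with neighbour feeds):
  [0] (0,1) acc=0 (h:0 v:0)
  [0] (1,0) acc=0 (h:0 v:0)
  [0] (1,1) acc=0 (h:0 v:0)
  [1] (0,1) acc=62 (h:62 v:9)
  [1] (1,0) acc=3 (h:3 v:1)
  [1] (1,1) acc=0 (h:0 v:0)
  [2] (0,1) acc=84 (h:84 v:6)
  [2] (1,0) acc=18 (h:18 v:6)
  [2] (1,1) acc=48 (h:48 v:9)
  [3] (0,1) acc=0 (h:0 v:0)
  [3] (1,0) acc=0 (h:0 v:0)
  [3] (1,1) acc=48 (h:48 v:6)

PE[1][1].acc = 48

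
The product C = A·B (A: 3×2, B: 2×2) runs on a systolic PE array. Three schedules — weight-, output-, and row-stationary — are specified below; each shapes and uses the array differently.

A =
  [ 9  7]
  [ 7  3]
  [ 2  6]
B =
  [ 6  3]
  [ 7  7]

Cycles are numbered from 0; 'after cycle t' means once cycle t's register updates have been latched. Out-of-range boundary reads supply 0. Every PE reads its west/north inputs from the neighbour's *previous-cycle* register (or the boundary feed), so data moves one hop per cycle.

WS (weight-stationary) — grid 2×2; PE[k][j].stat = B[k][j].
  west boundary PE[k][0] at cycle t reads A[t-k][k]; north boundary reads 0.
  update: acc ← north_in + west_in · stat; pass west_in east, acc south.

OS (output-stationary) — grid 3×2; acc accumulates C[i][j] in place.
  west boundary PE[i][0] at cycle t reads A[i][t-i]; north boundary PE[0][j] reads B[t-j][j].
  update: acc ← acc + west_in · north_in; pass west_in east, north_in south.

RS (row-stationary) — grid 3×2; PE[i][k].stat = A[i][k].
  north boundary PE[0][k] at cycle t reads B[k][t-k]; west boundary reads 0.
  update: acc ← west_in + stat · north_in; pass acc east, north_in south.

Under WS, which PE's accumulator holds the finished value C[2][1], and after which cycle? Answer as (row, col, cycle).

(row, col, cycle) = (1, 1, 4)

WS — PE[1][1] is where C[2][1] collects:
  after 0 — PE[1][1] acc=0, pass-E 0, pass-S 0
  after 1 — PE[1][1] acc=0, pass-E 0, pass-S 0
  after 2 — PE[1][1] acc=76, pass-E 7, pass-S 76
  after 3 — PE[1][1] acc=42, pass-E 3, pass-S 42
  after 4 — PE[1][1] acc=48, pass-E 6, pass-S 48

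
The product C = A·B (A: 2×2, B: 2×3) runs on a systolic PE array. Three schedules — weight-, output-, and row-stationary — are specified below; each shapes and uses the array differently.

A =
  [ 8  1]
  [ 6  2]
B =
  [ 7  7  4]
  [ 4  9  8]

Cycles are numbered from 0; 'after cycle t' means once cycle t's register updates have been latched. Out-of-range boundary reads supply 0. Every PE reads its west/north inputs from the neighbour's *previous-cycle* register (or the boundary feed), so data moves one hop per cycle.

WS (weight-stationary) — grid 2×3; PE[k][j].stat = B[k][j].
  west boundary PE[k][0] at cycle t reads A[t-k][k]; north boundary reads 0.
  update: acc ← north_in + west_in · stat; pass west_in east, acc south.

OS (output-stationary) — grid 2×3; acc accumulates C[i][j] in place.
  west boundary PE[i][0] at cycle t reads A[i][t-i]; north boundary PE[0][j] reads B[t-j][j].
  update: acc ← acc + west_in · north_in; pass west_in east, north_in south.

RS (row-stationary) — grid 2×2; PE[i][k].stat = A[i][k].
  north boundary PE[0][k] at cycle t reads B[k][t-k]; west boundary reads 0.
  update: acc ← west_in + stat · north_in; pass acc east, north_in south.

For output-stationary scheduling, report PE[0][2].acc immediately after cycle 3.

OS (2×3). Following PE[0][2] plus its west/north inputs:
  after 0 — PE[0][1] acc=0, pass-E 0, pass-S 0
  after 0 — PE[0][2] acc=0, pass-E 0, pass-S 0
  after 1 — PE[0][1] acc=56, pass-E 8, pass-S 7
  after 1 — PE[0][2] acc=0, pass-E 0, pass-S 0
  after 2 — PE[0][1] acc=65, pass-E 1, pass-S 9
  after 2 — PE[0][2] acc=32, pass-E 8, pass-S 4
  after 3 — PE[0][1] acc=65, pass-E 0, pass-S 0
  after 3 — PE[0][2] acc=40, pass-E 1, pass-S 8

PE[0][2].acc = 40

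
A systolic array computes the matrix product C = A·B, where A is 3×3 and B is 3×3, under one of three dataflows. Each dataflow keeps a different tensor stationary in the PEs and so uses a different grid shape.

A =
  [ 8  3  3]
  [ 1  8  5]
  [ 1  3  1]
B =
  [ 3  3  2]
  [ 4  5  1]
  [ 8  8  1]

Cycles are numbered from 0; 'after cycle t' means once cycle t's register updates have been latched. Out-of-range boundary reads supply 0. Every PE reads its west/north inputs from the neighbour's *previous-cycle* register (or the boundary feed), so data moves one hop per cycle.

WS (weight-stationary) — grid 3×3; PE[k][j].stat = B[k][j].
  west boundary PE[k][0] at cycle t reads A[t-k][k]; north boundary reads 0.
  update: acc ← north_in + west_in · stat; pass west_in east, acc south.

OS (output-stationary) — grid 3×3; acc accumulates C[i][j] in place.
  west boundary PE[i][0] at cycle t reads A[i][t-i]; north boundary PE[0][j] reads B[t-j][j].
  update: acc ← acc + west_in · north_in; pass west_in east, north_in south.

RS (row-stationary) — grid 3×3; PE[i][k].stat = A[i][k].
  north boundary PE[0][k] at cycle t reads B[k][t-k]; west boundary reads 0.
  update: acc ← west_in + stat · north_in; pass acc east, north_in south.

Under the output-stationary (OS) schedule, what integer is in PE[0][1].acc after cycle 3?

OS 3×3: PE[0][1] cycle-by-cycle (with neighbour feeds):
  0: (0,0).acc=24  regs=<8,3>
  0: (0,1).acc=0  regs=<0,0>
  1: (0,0).acc=36  regs=<3,4>
  1: (0,1).acc=24  regs=<8,3>
  2: (0,0).acc=60  regs=<3,8>
  2: (0,1).acc=39  regs=<3,5>
  3: (0,0).acc=60  regs=<0,0>
  3: (0,1).acc=63  regs=<3,8>

PE[0][1].acc = 63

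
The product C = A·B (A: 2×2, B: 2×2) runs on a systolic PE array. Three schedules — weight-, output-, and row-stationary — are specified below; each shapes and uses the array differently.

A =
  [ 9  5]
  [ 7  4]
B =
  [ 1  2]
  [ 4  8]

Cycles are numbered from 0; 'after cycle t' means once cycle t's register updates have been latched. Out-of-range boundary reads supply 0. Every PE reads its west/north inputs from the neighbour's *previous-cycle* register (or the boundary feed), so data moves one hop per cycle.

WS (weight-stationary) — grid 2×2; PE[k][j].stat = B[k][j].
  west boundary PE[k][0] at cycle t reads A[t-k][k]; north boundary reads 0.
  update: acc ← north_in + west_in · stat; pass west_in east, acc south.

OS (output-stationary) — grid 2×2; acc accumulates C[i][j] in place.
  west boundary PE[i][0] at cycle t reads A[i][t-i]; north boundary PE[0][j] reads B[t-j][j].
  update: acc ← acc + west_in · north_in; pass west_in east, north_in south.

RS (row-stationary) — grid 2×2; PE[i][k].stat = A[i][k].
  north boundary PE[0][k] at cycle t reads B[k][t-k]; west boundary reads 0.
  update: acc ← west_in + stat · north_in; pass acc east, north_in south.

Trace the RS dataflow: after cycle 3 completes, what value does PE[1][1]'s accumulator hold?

RS on a 2×2 grid — tracing PE[1][1] and its feeders:
  cycle 0: PE[0][1] → acc 0, east 0, south 0
  cycle 0: PE[1][0] → acc 0, east 0, south 0
  cycle 0: PE[1][1] → acc 0, east 0, south 0
  cycle 1: PE[0][1] → acc 29, east 29, south 4
  cycle 1: PE[1][0] → acc 7, east 7, south 1
  cycle 1: PE[1][1] → acc 0, east 0, south 0
  cycle 2: PE[0][1] → acc 58, east 58, south 8
  cycle 2: PE[1][0] → acc 14, east 14, south 2
  cycle 2: PE[1][1] → acc 23, east 23, south 4
  cycle 3: PE[0][1] → acc 0, east 0, south 0
  cycle 3: PE[1][0] → acc 0, east 0, south 0
  cycle 3: PE[1][1] → acc 46, east 46, south 8

PE[1][1].acc = 46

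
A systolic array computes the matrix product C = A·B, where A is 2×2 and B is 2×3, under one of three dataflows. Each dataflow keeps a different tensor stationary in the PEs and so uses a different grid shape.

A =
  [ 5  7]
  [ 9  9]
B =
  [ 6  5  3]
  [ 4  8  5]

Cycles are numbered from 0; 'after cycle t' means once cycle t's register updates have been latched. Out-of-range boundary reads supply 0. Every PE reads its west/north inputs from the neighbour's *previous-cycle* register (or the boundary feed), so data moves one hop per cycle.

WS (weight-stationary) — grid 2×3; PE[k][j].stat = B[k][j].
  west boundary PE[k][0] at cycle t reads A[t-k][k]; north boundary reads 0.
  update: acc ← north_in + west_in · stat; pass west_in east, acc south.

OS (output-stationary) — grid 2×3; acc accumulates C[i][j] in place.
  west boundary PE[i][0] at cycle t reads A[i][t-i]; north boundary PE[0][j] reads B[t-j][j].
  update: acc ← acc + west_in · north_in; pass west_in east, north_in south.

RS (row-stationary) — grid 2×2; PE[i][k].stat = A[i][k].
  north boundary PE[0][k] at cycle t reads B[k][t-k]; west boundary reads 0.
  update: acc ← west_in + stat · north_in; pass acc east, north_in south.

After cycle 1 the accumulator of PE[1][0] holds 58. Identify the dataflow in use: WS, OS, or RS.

dataflow = WS

WS (2×3 grid), PE[1][0]:
  @0  [1,0]  acc 0  |  →0  ↓0
  @1  [1,0]  acc 58  |  →7  ↓58
OS (2×3 grid), PE[1][0]:
  @0  [1,0]  acc 0  |  →0  ↓0
  @1  [1,0]  acc 54  |  →9  ↓6
RS (2×2 grid), PE[1][0]:
  @0  [1,0]  acc 0  |  →0  ↓0
  @1  [1,0]  acc 54  |  →54  ↓6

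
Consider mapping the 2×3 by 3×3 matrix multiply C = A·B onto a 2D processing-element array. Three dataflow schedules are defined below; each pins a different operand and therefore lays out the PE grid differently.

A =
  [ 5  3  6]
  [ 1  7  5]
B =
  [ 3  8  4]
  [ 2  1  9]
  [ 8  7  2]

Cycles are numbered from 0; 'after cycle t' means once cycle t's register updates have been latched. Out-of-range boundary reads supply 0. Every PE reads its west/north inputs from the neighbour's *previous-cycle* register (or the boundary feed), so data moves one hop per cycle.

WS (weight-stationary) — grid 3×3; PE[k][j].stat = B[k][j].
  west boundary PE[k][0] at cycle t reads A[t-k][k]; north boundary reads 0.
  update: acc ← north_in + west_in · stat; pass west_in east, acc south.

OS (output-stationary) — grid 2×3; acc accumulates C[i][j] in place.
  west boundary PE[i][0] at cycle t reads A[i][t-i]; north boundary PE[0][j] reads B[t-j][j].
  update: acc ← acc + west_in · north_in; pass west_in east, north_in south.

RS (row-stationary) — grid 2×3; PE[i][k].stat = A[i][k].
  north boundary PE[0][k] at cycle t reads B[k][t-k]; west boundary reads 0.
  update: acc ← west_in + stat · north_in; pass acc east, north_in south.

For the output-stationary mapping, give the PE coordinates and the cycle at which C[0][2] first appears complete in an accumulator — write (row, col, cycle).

OS — PE[0][2] is where C[0][2] collects:
  cycle 0: PE[0][2] → acc 0, east 0, south 0
  cycle 1: PE[0][2] → acc 0, east 0, south 0
  cycle 2: PE[0][2] → acc 20, east 5, south 4
  cycle 3: PE[0][2] → acc 47, east 3, south 9
  cycle 4: PE[0][2] → acc 59, east 6, south 2

(row, col, cycle) = (0, 2, 4)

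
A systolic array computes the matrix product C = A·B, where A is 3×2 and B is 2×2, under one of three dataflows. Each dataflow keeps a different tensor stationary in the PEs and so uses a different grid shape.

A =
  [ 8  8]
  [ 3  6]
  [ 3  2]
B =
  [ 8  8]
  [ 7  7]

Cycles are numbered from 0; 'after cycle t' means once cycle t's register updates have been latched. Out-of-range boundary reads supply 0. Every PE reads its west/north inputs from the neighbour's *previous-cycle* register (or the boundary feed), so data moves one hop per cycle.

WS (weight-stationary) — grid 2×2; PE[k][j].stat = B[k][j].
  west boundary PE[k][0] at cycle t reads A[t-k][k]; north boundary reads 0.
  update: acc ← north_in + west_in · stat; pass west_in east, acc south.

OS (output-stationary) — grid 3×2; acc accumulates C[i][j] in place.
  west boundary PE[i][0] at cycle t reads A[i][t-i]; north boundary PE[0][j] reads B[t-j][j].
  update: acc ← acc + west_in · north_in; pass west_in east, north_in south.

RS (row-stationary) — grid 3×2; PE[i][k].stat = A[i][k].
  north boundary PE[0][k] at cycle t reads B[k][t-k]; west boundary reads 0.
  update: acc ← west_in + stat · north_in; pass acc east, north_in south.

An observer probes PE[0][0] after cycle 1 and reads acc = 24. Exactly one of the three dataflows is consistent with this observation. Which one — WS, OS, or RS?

dataflow = WS

Under WS (2×2), PE[0][0]:
  @0  [0,0]  acc 64  |  →8  ↓64
  @1  [0,0]  acc 24  |  →3  ↓24
Under OS (3×2), PE[0][0]:
  @0  [0,0]  acc 64  |  →8  ↓8
  @1  [0,0]  acc 120  |  →8  ↓7
Under RS (3×2), PE[0][0]:
  @0  [0,0]  acc 64  |  →64  ↓8
  @1  [0,0]  acc 64  |  →64  ↓8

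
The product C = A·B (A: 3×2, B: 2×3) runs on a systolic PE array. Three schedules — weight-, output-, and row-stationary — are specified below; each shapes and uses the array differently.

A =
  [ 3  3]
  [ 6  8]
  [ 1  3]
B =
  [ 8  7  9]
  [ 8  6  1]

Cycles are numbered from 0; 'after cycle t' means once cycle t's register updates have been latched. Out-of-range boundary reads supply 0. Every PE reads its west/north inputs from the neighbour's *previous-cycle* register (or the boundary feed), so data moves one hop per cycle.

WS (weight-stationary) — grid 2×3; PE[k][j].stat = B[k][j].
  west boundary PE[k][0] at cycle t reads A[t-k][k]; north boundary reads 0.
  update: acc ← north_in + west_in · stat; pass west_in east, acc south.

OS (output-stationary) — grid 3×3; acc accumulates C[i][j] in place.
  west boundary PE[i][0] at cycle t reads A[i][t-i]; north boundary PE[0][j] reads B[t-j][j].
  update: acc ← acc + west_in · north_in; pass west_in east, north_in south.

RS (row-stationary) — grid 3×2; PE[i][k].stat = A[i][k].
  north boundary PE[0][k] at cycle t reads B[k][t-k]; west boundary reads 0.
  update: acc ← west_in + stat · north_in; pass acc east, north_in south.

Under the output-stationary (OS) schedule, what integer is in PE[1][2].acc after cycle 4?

PE[1][2].acc = 62

Tracing OS — 3×3 array, target PE[1][2]:
  cycle 0: PE[0][2] → acc 0, east 0, south 0
  cycle 0: PE[1][1] → acc 0, east 0, south 0
  cycle 0: PE[1][2] → acc 0, east 0, south 0
  cycle 1: PE[0][2] → acc 0, east 0, south 0
  cycle 1: PE[1][1] → acc 0, east 0, south 0
  cycle 1: PE[1][2] → acc 0, east 0, south 0
  cycle 2: PE[0][2] → acc 27, east 3, south 9
  cycle 2: PE[1][1] → acc 42, east 6, south 7
  cycle 2: PE[1][2] → acc 0, east 0, south 0
  cycle 3: PE[0][2] → acc 30, east 3, south 1
  cycle 3: PE[1][1] → acc 90, east 8, south 6
  cycle 3: PE[1][2] → acc 54, east 6, south 9
  cycle 4: PE[0][2] → acc 30, east 0, south 0
  cycle 4: PE[1][1] → acc 90, east 0, south 0
  cycle 4: PE[1][2] → acc 62, east 8, south 1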